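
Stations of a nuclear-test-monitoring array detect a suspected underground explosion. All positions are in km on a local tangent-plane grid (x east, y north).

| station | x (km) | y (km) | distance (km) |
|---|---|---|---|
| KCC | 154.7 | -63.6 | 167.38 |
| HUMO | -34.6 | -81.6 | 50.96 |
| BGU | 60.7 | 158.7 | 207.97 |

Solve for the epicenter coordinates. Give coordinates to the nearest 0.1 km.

Circle about each station: (x − 154.7)² + (y + 63.6)² = 167.38²; (x + 34.6)² + (y + 81.6)² = 50.96²; (x − 60.7)² + (y − 158.7)² = 207.97².
Subtracting the KCC equation from the HUMO and BGU equations removes the quadratic terms:
-378.6 x − 36.0 y = 5297.81
-188.0 x + 444.6 y = -14342.33
Solving the 2×2 system: x ≈ -10.5, y ≈ -36.7 km.

-10.5 km east, -36.7 km north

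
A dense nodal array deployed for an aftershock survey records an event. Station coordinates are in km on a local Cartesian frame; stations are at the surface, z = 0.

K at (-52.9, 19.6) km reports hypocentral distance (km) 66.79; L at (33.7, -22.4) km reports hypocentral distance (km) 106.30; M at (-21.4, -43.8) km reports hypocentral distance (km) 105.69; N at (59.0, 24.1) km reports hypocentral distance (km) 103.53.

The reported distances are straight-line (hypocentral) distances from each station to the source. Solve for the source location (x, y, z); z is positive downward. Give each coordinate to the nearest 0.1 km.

Each station gives a sphere (x−x_i)² + (y−y_i)² + z² = d_i² (stations at z=0).
Subtracting the K sphere from L and M: z² cancels, leaving linear equations in x and y:
173.2 x − 84.0 y = -8383.91
63.0 x − 126.8 y = -7515.64
Solving: x ≈ -25.901, y ≈ 46.403 km (keep extra digits for the depth step; rounded: -25.9, 46.4).
Then from the K sphere: z² = 66.79² − (x + 52.9)² − (y − 19.6)² with x = -25.901, y = 46.403, so z ≈ 54.896 ≈ 54.9 km.

x ≈ -25.9 km, y ≈ 46.4 km, depth ≈ 54.9 km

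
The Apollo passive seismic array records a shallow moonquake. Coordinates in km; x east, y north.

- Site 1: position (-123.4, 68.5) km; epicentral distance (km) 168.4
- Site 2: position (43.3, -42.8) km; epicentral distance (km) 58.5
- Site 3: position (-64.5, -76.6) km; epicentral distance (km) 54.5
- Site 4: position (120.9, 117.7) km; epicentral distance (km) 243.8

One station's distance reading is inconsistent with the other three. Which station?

Site 4

Solve using three stations at a time. Using Site 1, Site 2, Site 3 (subtract circle equations pairwise → linear system) gives (x, y) ≈ (-13.0, -58.7).
Distances from that point to each station vs reported:
  Site 1: calculated 168.4 vs reported 168.4 → residual 0.0 km
  Site 2: calculated 58.5 vs reported 58.5 → residual 0.0 km
  Site 3: calculated 54.5 vs reported 54.5 → residual 0.0 km
  Site 4: calculated 221.5 vs reported 243.8 → residual 22.3 km
Site 1, Site 2, Site 3 are mutually consistent (residuals ≈ 0); Site 4 is off by 22.3 km.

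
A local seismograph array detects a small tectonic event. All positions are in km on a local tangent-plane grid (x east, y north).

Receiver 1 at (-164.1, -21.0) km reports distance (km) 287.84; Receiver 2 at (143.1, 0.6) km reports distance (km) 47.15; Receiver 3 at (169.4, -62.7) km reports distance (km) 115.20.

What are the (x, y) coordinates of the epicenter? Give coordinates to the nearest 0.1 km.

Circle about each station: (x + 164.1)² + (y + 21.0)² = 287.84²; (x − 143.1)² + (y − 0.6)² = 47.15²; (x − 169.4)² + (y + 62.7)² = 115.20².
Subtracting pairs of circle equations eliminates x²+y² and gives linear equations (the radical axes):
614.4 x + 43.2 y = 73736.90
667.0 x − 83.4 y = 74838.67
Solving the 2×2 system: x ≈ 117.2, y ≈ 40.0 km.

(117.2, 40.0)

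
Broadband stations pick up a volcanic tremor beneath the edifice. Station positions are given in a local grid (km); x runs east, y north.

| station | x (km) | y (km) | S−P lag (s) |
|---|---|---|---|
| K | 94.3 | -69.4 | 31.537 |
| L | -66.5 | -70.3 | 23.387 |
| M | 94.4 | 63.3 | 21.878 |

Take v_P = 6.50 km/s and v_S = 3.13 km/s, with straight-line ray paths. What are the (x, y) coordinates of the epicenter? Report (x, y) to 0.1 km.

Distance from S−P lag: d = Δt · v_P v_S / (v_P − v_S) = Δt · (6.50·3.13)/(6.50−3.13) ≈ 6.0371·Δt.
So d_K = 190.39, d_L = 141.19, d_M = 132.08 km.
Circle about each station: (x − 94.3)² + (y + 69.4)² = 190.39²; (x + 66.5)² + (y + 70.3)² = 141.19²; (x − 94.4)² + (y − 63.3)² = 132.08².
Subtracting pairs of circle equations eliminates x²+y² and gives linear equations (the radical axes):
-321.6 x − 1.8 y = 11969.23
0.2 x + 265.4 y = 18012.63
Solving the 2×2 system: x ≈ -37.6, y ≈ 67.9 km.
Check against K (with the unrounded x, y): √((x − 94.3)²+(y + 69.4)²) = 190.39 ≈ 190.39 km. ✓

-37.6 km east, 67.9 km north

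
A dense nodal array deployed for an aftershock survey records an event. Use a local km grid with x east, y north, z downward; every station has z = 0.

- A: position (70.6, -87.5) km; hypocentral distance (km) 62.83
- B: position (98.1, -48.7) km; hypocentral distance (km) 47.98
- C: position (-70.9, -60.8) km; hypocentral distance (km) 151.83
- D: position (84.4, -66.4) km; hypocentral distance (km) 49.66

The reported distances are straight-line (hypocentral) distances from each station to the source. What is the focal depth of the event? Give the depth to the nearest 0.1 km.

Each station gives a sphere (x−x_i)² + (y−y_i)² + z² = d_i² (stations at z=0).
Subtracting the A sphere from B and C: z² cancels, leaving linear equations in x and y:
55.0 x + 77.6 y = 1000.22
-283.0 x + 53.4 y = -23021.90
Solving: x ≈ 73.899, y ≈ -39.487 km (keep extra digits for the depth step; rounded: 73.9, -39.5).
Then from the A sphere: z² = 62.83² − (x − 70.6)² − (y + 87.5)² with x = 73.899, y = -39.487, so z ≈ 40.392 ≈ 40.4 km.
Check against D (with the unrounded solution): distance 49.66 ≈ 49.66 km. ✓

40.4 km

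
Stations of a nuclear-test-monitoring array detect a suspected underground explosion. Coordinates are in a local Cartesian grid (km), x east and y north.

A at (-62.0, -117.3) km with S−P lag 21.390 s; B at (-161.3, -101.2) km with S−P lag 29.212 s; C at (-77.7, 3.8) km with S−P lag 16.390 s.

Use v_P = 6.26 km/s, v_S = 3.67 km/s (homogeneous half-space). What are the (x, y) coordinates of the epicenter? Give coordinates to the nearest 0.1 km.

Distance from S−P lag: d = Δt · v_P v_S / (v_P − v_S) = Δt · (6.26·3.67)/(6.26−3.67) ≈ 8.8703·Δt.
So d_A = 189.74, d_B = 259.12, d_C = 145.38 km.
Circle about each station: (x + 62.0)² + (y + 117.3)² = 189.74²; (x + 161.3)² + (y + 101.2)² = 259.12²; (x + 77.7)² + (y − 3.8)² = 145.38².
Subtracting the A equation from the B and C equations removes the quadratic terms:
-198.6 x + 32.2 y = -12486.07
-31.4 x + 242.2 y = 3314.36
Solving the 2×2 system: x ≈ 66.5, y ≈ 22.3 km.

(66.5, 22.3)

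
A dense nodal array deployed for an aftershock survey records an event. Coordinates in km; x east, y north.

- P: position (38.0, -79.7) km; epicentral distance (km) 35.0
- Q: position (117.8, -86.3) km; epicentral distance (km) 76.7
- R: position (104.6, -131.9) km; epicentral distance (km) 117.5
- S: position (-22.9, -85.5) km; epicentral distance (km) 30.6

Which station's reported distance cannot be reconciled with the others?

Q

Solve using three stations at a time. Using P, R, S (subtract circle equations pairwise → linear system) gives (x, y) ≈ (4.1, -71.1).
Distances from that point to each station vs reported:
  P: calculated 35.0 vs reported 35.0 → residual 0.0 km
  Q: calculated 114.7 vs reported 76.7 → residual 38.0 km
  R: calculated 117.5 vs reported 117.5 → residual 0.0 km
  S: calculated 30.6 vs reported 30.6 → residual 0.0 km
P, R, S are mutually consistent (residuals ≈ 0); Q is off by 38.0 km.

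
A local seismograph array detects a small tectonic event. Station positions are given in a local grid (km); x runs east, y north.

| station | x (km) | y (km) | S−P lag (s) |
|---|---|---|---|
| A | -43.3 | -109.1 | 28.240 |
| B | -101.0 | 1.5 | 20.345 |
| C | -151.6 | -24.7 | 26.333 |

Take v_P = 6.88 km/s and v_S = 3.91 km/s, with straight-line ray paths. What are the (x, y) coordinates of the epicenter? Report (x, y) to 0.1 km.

(22.8, 138.0)

Distance from S−P lag: d = Δt · v_P v_S / (v_P − v_S) = Δt · (6.88·3.91)/(6.88−3.91) ≈ 9.0575·Δt.
So d_A = 255.78, d_B = 184.28, d_C = 238.51 km.
Circle about each station: (x + 43.3)² + (y + 109.1)² = 255.78²; (x + 101.0)² + (y − 1.5)² = 184.28²; (x + 151.6)² + (y + 24.7)² = 238.51².
Subtracting pairs of circle equations eliminates x²+y² and gives linear equations (the radical axes):
-115.4 x + 221.2 y = 27889.84
-216.6 x + 168.8 y = 18351.34
Solving the 2×2 system: x ≈ 22.8, y ≈ 138.0 km.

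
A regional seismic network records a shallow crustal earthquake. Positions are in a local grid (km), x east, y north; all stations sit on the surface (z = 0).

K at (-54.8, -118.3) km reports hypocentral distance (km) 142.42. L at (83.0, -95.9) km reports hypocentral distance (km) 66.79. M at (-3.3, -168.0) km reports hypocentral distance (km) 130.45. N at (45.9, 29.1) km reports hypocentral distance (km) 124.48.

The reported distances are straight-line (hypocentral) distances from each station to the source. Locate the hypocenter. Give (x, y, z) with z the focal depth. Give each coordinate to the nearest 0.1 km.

Each station gives a sphere (x−x_i)² + (y−y_i)² + z² = d_i² (stations at z=0).
Subtracting the K sphere from L and M: z² cancels, leaving linear equations in x and y:
275.6 x + 44.8 y = 14910.43
103.0 x − 99.4 y = 14503.21
Solving: x ≈ 66.601, y ≈ -76.894 km (keep extra digits for the depth step; rounded: 66.6, -76.9).
Then from the K sphere: z² = 142.42² − (x + 54.8)² − (y + 118.3)² with x = 66.601, y = -76.894, so z ≈ 61.893 ≈ 61.9 km.

x ≈ 66.6 km, y ≈ -76.9 km, depth ≈ 61.9 km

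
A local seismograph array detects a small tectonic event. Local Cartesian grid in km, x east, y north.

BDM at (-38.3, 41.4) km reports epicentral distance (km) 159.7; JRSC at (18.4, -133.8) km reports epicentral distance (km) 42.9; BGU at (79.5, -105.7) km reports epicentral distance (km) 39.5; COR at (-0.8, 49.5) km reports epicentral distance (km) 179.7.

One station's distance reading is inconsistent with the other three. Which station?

Solve using three stations at a time. Using BDM, JRSC, BGU (subtract circle equations pairwise → linear system) gives (x, y) ≈ (40.9, -97.3).
Distances from that point to each station vs reported:
  BDM: calculated 159.7 vs reported 159.7 → residual 0.0 km
  JRSC: calculated 42.9 vs reported 42.9 → residual 0.0 km
  BGU: calculated 39.5 vs reported 39.5 → residual 0.0 km
  COR: calculated 152.6 vs reported 179.7 → residual 27.1 km
BDM, JRSC, BGU are mutually consistent (residuals ≈ 0); COR is off by 27.1 km.

COR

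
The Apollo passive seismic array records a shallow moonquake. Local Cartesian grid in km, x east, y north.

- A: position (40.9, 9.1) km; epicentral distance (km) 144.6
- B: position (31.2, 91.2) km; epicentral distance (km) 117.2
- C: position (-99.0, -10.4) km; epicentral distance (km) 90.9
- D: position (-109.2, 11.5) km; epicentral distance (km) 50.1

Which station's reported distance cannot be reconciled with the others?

D

Solve using three stations at a time. Using A, B, C (subtract circle equations pairwise → linear system) gives (x, y) ≈ (-85.4, 79.5).
Distances from that point to each station vs reported:
  A: calculated 144.6 vs reported 144.6 → residual 0.0 km
  B: calculated 117.2 vs reported 117.2 → residual 0.0 km
  C: calculated 90.9 vs reported 90.9 → residual 0.0 km
  D: calculated 72.0 vs reported 50.1 → residual 21.9 km
A, B, C are mutually consistent (residuals ≈ 0); D is off by 21.9 km.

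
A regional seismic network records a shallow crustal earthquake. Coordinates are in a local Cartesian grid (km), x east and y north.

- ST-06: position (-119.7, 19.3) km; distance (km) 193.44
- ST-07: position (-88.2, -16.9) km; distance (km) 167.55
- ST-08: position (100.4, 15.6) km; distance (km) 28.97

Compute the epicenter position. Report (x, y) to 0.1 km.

Circle about each station: (x + 119.7)² + (y − 19.3)² = 193.44²; (x + 88.2)² + (y + 16.9)² = 167.55²; (x − 100.4)² + (y − 15.6)² = 28.97².
Subtracting pairs of circle equations eliminates x²+y² and gives linear equations (the radical axes):
63.0 x − 72.4 y = 2710.30
440.2 x − 7.4 y = 32202.71
Solving the 2×2 system: x ≈ 73.6, y ≈ 26.6 km.

x ≈ 73.6 km, y ≈ 26.6 km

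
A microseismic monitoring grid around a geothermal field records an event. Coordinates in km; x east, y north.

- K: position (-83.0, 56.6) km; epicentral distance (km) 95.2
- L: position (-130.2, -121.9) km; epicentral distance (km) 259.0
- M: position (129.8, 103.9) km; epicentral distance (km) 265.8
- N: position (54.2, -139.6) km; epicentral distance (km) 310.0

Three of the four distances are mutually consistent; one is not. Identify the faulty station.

N

Solve using three stations at a time. Using K, L, M (subtract circle equations pairwise → linear system) gives (x, y) ≈ (-133.9, 137.1).
Distances from that point to each station vs reported:
  K: calculated 95.3 vs reported 95.2 → residual 0.1 km
  L: calculated 259.0 vs reported 259.0 → residual 0.0 km
  M: calculated 265.8 vs reported 265.8 → residual 0.0 km
  N: calculated 334.6 vs reported 310.0 → residual 24.6 km
K, L, M are mutually consistent (residuals ≈ 0); N is off by 24.6 km.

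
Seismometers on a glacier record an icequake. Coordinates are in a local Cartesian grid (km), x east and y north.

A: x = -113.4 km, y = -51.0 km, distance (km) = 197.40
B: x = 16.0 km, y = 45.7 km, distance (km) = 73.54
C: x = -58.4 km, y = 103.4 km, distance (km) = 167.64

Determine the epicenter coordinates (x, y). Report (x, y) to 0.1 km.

x ≈ 76.3 km, y ≈ 3.6 km

Circle about each station: (x + 113.4)² + (y + 51.0)² = 197.40²; (x − 16.0)² + (y − 45.7)² = 73.54²; (x + 58.4)² + (y − 103.4)² = 167.64².
Subtracting the A equation from the B and C equations removes the quadratic terms:
258.8 x + 193.4 y = 20442.56
110.0 x + 308.8 y = 9505.15
Solving the 2×2 system: x ≈ 76.3, y ≈ 3.6 km.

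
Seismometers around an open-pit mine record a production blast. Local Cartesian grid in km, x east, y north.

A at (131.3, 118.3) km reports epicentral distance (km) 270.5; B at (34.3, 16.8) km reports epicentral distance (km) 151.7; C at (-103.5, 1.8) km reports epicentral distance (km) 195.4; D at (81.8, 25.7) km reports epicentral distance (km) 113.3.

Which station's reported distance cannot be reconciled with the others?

Solve using three stations at a time. Using A, B, C (subtract circle equations pairwise → linear system) gives (x, y) ≈ (36.1, -134.9).
Distances from that point to each station vs reported:
  A: calculated 270.5 vs reported 270.5 → residual 0.0 km
  B: calculated 151.7 vs reported 151.7 → residual 0.0 km
  C: calculated 195.4 vs reported 195.4 → residual 0.0 km
  D: calculated 167.0 vs reported 113.3 → residual 53.7 km
A, B, C are mutually consistent (residuals ≈ 0); D is off by 53.7 km.

D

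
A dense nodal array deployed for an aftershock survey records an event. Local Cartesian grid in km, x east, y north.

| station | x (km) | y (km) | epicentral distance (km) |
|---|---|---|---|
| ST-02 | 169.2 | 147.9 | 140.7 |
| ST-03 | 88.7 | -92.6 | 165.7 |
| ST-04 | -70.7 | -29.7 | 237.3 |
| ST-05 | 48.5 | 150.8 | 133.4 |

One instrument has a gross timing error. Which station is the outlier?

Solve using three stations at a time. Using ST-03, ST-04, ST-05 (subtract circle equations pairwise → linear system) gives (x, y) ≈ (148.1, 62.1).
Distances from that point to each station vs reported:
  ST-02: calculated 88.4 vs reported 140.7 → residual 52.3 km
  ST-03: calculated 165.7 vs reported 165.7 → residual 0.0 km
  ST-04: calculated 237.3 vs reported 237.3 → residual 0.0 km
  ST-05: calculated 133.4 vs reported 133.4 → residual 0.0 km
ST-03, ST-04, ST-05 are mutually consistent (residuals ≈ 0); ST-02 is off by 52.3 km.

ST-02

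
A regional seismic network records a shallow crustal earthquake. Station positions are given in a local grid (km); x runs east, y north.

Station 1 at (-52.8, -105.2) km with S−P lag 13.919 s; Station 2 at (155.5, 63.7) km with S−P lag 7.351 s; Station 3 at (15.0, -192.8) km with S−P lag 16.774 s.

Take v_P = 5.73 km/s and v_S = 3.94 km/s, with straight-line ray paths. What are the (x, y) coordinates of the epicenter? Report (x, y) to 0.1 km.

81.3 km east, 8.1 km north

Distance from S−P lag: d = Δt · v_P v_S / (v_P − v_S) = Δt · (5.73·3.94)/(5.73−3.94) ≈ 12.6124·Δt.
So d_Station 1 = 175.55, d_Station 2 = 92.71, d_Station 3 = 211.56 km.
Circle about each station: (x + 52.8)² + (y + 105.2)² = 175.55²; (x − 155.5)² + (y − 63.7)² = 92.71²; (x − 15.0)² + (y + 192.8)² = 211.56².
Subtracting the Station 1 equation from the Station 2 and Station 3 equations removes the quadratic terms:
416.6 x + 337.8 y = 36605.72
135.6 x − 175.2 y = 9602.13
Solving the 2×2 system: x ≈ 81.3, y ≈ 8.1 km.
Check against Station 1 (with the unrounded x, y): √((x + 52.8)²+(y + 105.2)²) = 175.56 ≈ 175.55 km. ✓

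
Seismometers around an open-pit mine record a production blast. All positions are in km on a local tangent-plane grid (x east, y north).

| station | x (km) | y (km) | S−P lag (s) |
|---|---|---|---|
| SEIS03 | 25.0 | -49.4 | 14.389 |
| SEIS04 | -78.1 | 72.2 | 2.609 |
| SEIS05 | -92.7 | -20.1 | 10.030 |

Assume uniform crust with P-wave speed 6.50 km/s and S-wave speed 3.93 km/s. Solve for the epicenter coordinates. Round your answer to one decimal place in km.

-52.2 km east, 71.0 km north

Distance from S−P lag: d = Δt · v_P v_S / (v_P − v_S) = Δt · (6.50·3.93)/(6.50−3.93) ≈ 9.9397·Δt.
So d_SEIS03 = 143.02, d_SEIS04 = 25.93, d_SEIS05 = 99.70 km.
Circle about each station: (x − 25.0)² + (y + 49.4)² = 143.02²; (x + 78.1)² + (y − 72.2)² = 25.93²; (x + 92.7)² + (y + 20.1)² = 99.70².
Subtracting the SEIS03 equation from the SEIS04 and SEIS05 equations removes the quadratic terms:
-206.2 x + 243.2 y = 28029.45
-235.4 x + 58.6 y = 16446.57
Solving the 2×2 system: x ≈ -52.2, y ≈ 71.0 km.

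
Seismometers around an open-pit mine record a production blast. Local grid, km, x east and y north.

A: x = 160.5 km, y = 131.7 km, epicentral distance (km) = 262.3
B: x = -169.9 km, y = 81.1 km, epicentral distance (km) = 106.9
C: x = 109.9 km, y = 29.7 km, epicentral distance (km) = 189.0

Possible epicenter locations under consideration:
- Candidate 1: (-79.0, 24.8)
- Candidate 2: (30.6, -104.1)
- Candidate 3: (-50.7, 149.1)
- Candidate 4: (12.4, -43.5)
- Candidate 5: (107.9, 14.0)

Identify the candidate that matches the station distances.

For each candidate, compare |candidate − station| to the reported distance:
Candidate 1: residuals A 0.0, B 0.0, C 0.0 → max 0.0 km
Candidate 2: residuals A 6.9, B 166.0, C 33.5 → max 166.0 km
Candidate 3: residuals A 50.4, B 30.3, C 11.1 → max 50.4 km
Candidate 4: residuals A 32.9, B 113.9, C 67.1 → max 113.9 km
Candidate 5: residuals A 133.4, B 178.9, C 173.2 → max 178.9 km
Only Candidate 1 has all residuals ≈ 0.

Candidate 1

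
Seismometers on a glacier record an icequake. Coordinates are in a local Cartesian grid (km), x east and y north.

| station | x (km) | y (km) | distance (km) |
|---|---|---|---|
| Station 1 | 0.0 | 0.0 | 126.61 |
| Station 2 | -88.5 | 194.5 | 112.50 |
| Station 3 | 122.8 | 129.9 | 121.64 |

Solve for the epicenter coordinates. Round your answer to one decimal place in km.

x ≈ 1.2 km, y ≈ 126.6 km

Circle about each station: x² + y² = 126.61²; (x + 88.5)² + (y − 194.5)² = 112.50²; (x − 122.8)² + (y − 129.9)² = 121.64².
Subtracting pairs of circle equations eliminates x²+y² and gives linear equations (the radical axes):
-177.0 x + 389.0 y = 49036.34
245.6 x + 259.8 y = 33187.65
Solving the 2×2 system: x ≈ 1.2, y ≈ 126.6 km.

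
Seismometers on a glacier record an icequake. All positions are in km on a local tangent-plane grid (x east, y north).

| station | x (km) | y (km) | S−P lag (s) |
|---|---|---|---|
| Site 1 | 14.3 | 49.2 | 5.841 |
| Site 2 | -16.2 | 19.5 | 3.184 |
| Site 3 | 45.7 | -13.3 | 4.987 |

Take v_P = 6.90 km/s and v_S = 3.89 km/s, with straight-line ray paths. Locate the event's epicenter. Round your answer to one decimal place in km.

Distance from S−P lag: d = Δt · v_P v_S / (v_P − v_S) = Δt · (6.90·3.89)/(6.90−3.89) ≈ 8.9173·Δt.
So d_Site 1 = 52.09, d_Site 2 = 28.39, d_Site 3 = 44.47 km.
Circle about each station: (x − 14.3)² + (y − 49.2)² = 52.09²; (x + 16.2)² + (y − 19.5)² = 28.39²; (x − 45.7)² + (y + 13.3)² = 44.47².
Subtracting the Site 1 equation from the Site 2 and Site 3 equations removes the quadratic terms:
-61.0 x − 59.4 y = -75.06
62.8 x − 125.0 y = 376.04
Solving the 2×2 system: x ≈ 2.8, y ≈ -1.6 km.

(2.8, -1.6)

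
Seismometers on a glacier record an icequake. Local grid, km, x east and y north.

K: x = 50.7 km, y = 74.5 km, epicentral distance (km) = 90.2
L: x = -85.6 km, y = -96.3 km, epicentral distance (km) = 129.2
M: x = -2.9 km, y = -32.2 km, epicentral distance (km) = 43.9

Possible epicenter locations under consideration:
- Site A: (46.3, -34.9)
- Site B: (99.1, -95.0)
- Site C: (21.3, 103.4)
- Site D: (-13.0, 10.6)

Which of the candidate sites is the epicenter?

For each candidate, compare |candidate − station| to the reported distance:
Site A: residuals K 19.3, L 16.3, M 5.4 → max 19.3 km
Site B: residuals K 86.1, L 55.5, M 75.9 → max 86.1 km
Site C: residuals K 49.0, L 97.3, M 93.8 → max 97.3 km
Site D: residuals K 0.0, L 0.0, M 0.1 → max 0.1 km
Only Site D has all residuals ≈ 0.

Site D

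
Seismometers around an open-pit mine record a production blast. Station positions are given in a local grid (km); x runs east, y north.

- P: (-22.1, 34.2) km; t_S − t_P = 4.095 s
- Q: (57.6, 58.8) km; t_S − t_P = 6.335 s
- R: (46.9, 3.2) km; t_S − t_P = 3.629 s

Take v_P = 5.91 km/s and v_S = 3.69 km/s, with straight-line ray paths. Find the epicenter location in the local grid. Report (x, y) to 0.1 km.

13.3 km east, 15.1 km north

Distance from S−P lag: d = Δt · v_P v_S / (v_P − v_S) = Δt · (5.91·3.69)/(5.91−3.69) ≈ 9.8234·Δt.
So d_P = 40.23, d_Q = 62.23, d_R = 35.65 km.
Circle about each station: (x + 22.1)² + (y − 34.2)² = 40.23²; (x − 57.6)² + (y − 58.8)² = 62.23²; (x − 46.9)² + (y − 3.2)² = 35.65².
Subtracting the P equation from the Q and R equations removes the quadratic terms:
159.4 x + 49.2 y = 2863.03
138.0 x − 62.0 y = 899.33
Solving the 2×2 system: x ≈ 13.3, y ≈ 15.1 km.
Check against P (with the unrounded x, y): √((x + 22.1)²+(y − 34.2)²) = 40.22 ≈ 40.23 km. ✓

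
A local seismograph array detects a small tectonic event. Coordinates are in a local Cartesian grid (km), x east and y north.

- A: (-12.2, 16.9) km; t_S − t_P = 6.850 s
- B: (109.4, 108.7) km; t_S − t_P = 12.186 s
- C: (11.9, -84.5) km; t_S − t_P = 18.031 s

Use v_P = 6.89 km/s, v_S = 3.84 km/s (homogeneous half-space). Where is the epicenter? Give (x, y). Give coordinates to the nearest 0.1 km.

(10.3, 71.9)

Distance from S−P lag: d = Δt · v_P v_S / (v_P − v_S) = Δt · (6.89·3.84)/(6.89−3.84) ≈ 8.6746·Δt.
So d_A = 59.42, d_B = 105.71, d_C = 156.41 km.
Circle about each station: (x + 12.2)² + (y − 16.9)² = 59.42²; (x − 109.4)² + (y − 108.7)² = 105.71²; (x − 11.9)² + (y + 84.5)² = 156.41².
Subtracting the A equation from the B and C equations removes the quadratic terms:
243.2 x + 183.6 y = 15705.73
48.2 x − 202.8 y = -14085.94
Solving the 2×2 system: x ≈ 10.3, y ≈ 71.9 km.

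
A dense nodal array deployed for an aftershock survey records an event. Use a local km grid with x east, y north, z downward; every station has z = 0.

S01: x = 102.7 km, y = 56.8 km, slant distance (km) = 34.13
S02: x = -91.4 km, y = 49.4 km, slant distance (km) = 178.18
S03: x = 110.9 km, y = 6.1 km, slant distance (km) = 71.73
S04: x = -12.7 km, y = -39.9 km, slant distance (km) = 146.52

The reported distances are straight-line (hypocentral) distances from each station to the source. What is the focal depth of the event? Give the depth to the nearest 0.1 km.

26.6 km

Each station gives a sphere (x−x_i)² + (y−y_i)² + z² = d_i² (stations at z=0).
Subtracting the S01 sphere from S02 and S03: z² cancels, leaving linear equations in x and y:
-388.2 x − 14.8 y = -33562.47
16.4 x − 101.4 y = -5417.85
Solving: x ≈ 83.902, y ≈ 67.000 km (keep extra digits for the depth step; rounded: 83.9, 67.0).
Then from the S01 sphere: z² = 34.13² − (x − 102.7)² − (y − 56.8)² with x = 83.902, y = 67.000, so z ≈ 26.598 ≈ 26.6 km.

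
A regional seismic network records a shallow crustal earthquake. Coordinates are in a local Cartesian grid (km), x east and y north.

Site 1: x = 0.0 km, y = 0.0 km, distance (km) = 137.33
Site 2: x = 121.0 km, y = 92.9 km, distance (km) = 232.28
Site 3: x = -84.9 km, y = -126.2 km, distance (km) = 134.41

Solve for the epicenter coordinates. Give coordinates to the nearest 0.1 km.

Circle about each station: x² + y² = 137.33²; (x − 121.0)² + (y − 92.9)² = 232.28²; (x + 84.9)² + (y + 126.2)² = 134.41².
Subtracting pairs of circle equations eliminates x²+y² and gives linear equations (the radical axes):
242.0 x + 185.8 y = -11823.06
-169.8 x − 252.4 y = 23927.93
Solving the 2×2 system: x ≈ 49.5, y ≈ -128.1 km.

49.5 km east, -128.1 km north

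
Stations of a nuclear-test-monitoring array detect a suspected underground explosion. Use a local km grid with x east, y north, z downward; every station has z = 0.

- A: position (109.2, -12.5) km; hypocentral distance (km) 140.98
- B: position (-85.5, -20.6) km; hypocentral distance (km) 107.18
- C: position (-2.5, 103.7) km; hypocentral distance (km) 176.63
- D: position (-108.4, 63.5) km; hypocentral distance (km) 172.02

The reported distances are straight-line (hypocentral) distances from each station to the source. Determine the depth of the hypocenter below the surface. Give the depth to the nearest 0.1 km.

z ≈ 61.2 km

Each station gives a sphere (x−x_i)² + (y−y_i)² + z² = d_i² (stations at z=0).
Subtracting the A sphere from B and C: z² cancels, leaving linear equations in x and y:
-389.4 x − 16.2 y = 4041.53
-223.4 x + 232.4 y = -12643.75
Solving: x ≈ -7.803, y ≈ -61.906 km (keep extra digits for the depth step; rounded: -7.8, -61.9).
Then from the A sphere: z² = 140.98² − (x − 109.2)² − (y + 12.5)² with x = -7.803, y = -61.906, so z ≈ 61.194 ≈ 61.2 km.
Check against D (with the unrounded solution): distance 172.02 ≈ 172.02 km. ✓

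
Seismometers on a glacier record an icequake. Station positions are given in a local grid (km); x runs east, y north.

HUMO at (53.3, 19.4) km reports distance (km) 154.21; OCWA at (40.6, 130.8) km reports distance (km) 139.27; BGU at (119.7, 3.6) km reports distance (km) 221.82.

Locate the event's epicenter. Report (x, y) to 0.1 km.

-88.8 km east, 79.3 km north

Circle about each station: (x − 53.3)² + (y − 19.4)² = 154.21²; (x − 40.6)² + (y − 130.8)² = 139.27²; (x − 119.7)² + (y − 3.6)² = 221.82².
Subtracting pairs of circle equations eliminates x²+y² and gives linear equations (the radical axes):
-25.4 x + 222.8 y = 19924.34
132.8 x − 31.6 y = -14299.59
Solving the 2×2 system: x ≈ -88.8, y ≈ 79.3 km.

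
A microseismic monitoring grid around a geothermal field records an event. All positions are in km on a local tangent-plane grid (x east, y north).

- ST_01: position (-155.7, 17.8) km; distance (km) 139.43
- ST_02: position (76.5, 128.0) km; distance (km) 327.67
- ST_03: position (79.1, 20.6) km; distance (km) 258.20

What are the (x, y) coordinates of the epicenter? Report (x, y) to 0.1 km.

(-137.2, -120.4)

Circle about each station: (x + 155.7)² + (y − 17.8)² = 139.43²; (x − 76.5)² + (y − 128.0)² = 327.67²; (x − 79.1)² + (y − 20.6)² = 258.20².
Subtracting pairs of circle equations eliminates x²+y² and gives linear equations (the radical axes):
464.4 x + 220.4 y = -90249.98
469.6 x + 5.6 y = -65104.68
Solving the 2×2 system: x ≈ -137.2, y ≈ -120.4 km.
Check against ST_01 (with the unrounded x, y): √((x + 155.7)²+(y − 17.8)²) = 139.42 ≈ 139.43 km. ✓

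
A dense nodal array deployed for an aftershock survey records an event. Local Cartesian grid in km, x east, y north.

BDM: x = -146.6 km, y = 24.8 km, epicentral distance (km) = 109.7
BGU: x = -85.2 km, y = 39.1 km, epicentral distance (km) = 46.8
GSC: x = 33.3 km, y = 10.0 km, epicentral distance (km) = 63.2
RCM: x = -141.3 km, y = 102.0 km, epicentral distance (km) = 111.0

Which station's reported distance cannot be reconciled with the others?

GSC

Solve using three stations at a time. Using BDM, BGU, RCM (subtract circle equations pairwise → linear system) gives (x, y) ≈ (-41.0, 54.5).
Distances from that point to each station vs reported:
  BDM: calculated 109.7 vs reported 109.7 → residual 0.0 km
  BGU: calculated 46.8 vs reported 46.8 → residual 0.0 km
  GSC: calculated 86.6 vs reported 63.2 → residual 23.4 km
  RCM: calculated 111.0 vs reported 111.0 → residual 0.0 km
BDM, BGU, RCM are mutually consistent (residuals ≈ 0); GSC is off by 23.4 km.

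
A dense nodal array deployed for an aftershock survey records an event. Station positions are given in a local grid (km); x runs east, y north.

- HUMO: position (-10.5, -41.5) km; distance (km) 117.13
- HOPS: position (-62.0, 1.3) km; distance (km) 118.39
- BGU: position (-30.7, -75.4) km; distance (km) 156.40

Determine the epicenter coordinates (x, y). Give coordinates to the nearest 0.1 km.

Circle about each station: (x + 10.5)² + (y + 41.5)² = 117.13²; (x + 62.0)² + (y − 1.3)² = 118.39²; (x + 30.7)² + (y + 75.4)² = 156.40².
Subtracting pairs of circle equations eliminates x²+y² and gives linear equations (the radical axes):
-103.0 x + 85.6 y = 1716.43
-40.4 x − 67.8 y = -5946.37
Solving the 2×2 system: x ≈ 37.6, y ≈ 65.3 km.
Check against HUMO (with the unrounded x, y): √((x + 10.5)²+(y + 41.5)²) = 117.13 ≈ 117.13 km. ✓

37.6 km east, 65.3 km north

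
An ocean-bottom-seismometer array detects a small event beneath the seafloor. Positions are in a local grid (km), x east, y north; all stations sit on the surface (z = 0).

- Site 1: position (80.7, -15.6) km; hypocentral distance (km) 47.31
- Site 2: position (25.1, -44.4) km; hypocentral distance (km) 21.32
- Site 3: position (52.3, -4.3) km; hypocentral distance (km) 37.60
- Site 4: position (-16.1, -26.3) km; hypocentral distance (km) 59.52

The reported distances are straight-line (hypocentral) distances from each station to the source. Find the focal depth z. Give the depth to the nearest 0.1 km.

Each station gives a sphere (x−x_i)² + (y−y_i)² + z² = d_i² (stations at z=0).
Subtracting the Site 1 sphere from Site 2 and Site 3: z² cancels, leaving linear equations in x and y:
-111.2 x − 57.6 y = -2370.79
-56.8 x + 22.6 y = -3177.59
Solving: x ≈ 40.902, y ≈ -37.804 km (keep extra digits for the depth step; rounded: 40.9, -37.8).
Then from the Site 1 sphere: z² = 47.31² − (x − 80.7)² − (y + 15.6)² with x = 40.902, y = -37.804, so z ≈ 12.702 ≈ 12.7 km.

12.7 km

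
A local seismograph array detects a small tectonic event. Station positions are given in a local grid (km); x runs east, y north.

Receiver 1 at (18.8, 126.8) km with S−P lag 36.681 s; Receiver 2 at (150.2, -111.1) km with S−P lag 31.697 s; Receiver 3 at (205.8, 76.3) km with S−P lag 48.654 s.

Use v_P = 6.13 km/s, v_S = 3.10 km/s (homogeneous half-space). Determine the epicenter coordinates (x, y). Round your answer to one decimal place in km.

Distance from S−P lag: d = Δt · v_P v_S / (v_P − v_S) = Δt · (6.13·3.10)/(6.13−3.10) ≈ 6.2716·Δt.
So d_Receiver 1 = 230.05, d_Receiver 2 = 198.79, d_Receiver 3 = 305.14 km.
Circle about each station: (x − 18.8)² + (y − 126.8)² = 230.05²; (x − 150.2)² + (y + 111.1)² = 198.79²; (x − 205.8)² + (y − 76.3)² = 305.14².
Subtracting the Receiver 1 equation from the Receiver 2 and Receiver 3 equations removes the quadratic terms:
262.8 x − 475.8 y = 31877.11
374.0 x − 101.0 y = -8443.77
Solving the 2×2 system: x ≈ -47.8, y ≈ -93.4 km.

(-47.8, -93.4)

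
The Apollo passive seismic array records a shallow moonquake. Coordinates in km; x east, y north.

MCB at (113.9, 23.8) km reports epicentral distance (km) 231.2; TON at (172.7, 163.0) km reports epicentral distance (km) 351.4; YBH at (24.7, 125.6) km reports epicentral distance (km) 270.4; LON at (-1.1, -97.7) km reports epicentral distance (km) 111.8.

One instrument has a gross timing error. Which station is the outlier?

YBH

Solve using three stations at a time. Using MCB, TON, LON (subtract circle equations pairwise → linear system) gives (x, y) ≈ (-104.0, -53.7).
Distances from that point to each station vs reported:
  MCB: calculated 231.2 vs reported 231.2 → residual 0.0 km
  TON: calculated 351.4 vs reported 351.4 → residual 0.0 km
  YBH: calculated 220.7 vs reported 270.4 → residual 49.7 km
  LON: calculated 111.9 vs reported 111.8 → residual 0.1 km
MCB, TON, LON are mutually consistent (residuals ≈ 0); YBH is off by 49.7 km.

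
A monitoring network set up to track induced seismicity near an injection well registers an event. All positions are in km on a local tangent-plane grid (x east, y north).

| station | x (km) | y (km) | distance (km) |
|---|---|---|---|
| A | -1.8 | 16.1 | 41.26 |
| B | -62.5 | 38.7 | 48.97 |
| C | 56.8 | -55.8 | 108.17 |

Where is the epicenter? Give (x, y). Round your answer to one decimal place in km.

Circle about each station: (x + 1.8)² + (y − 16.1)² = 41.26²; (x + 62.5)² + (y − 38.7)² = 48.97²; (x − 56.8)² + (y + 55.8)² = 108.17².
Subtracting the A equation from the B and C equations removes the quadratic terms:
-121.4 x + 45.2 y = 4445.82
117.2 x − 143.8 y = -3920.93
Solving the 2×2 system: x ≈ -38.0, y ≈ -3.7 km.

-38.0 km east, -3.7 km north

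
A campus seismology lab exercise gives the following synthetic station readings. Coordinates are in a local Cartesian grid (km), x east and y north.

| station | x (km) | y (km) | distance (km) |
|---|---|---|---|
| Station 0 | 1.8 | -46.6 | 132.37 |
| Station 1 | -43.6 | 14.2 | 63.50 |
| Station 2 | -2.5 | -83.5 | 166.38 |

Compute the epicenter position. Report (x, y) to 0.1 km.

(-43.7, 77.7)

Circle about each station: (x − 1.8)² + (y + 46.6)² = 132.37²; (x + 43.6)² + (y − 14.2)² = 63.50²; (x + 2.5)² + (y + 83.5)² = 166.38².
Subtracting the Station 0 equation from the Station 1 and Station 2 equations removes the quadratic terms:
-90.8 x + 121.6 y = 13417.37
-8.6 x − 73.8 y = -5356.79
Solving the 2×2 system: x ≈ -43.7, y ≈ 77.7 km.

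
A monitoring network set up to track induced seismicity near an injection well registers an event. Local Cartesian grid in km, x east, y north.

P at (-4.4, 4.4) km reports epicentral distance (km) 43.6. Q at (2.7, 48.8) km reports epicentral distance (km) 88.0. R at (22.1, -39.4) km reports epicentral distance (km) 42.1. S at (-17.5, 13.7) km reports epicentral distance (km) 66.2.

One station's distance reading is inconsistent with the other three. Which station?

S

Solve using three stations at a time. Using P, Q, R (subtract circle equations pairwise → linear system) gives (x, y) ≈ (-19.6, -36.2).
Distances from that point to each station vs reported:
  P: calculated 43.4 vs reported 43.6 → residual 0.2 km
  Q: calculated 87.9 vs reported 88.0 → residual 0.1 km
  R: calculated 41.9 vs reported 42.1 → residual 0.2 km
  S: calculated 49.9 vs reported 66.2 → residual 16.3 km
P, Q, R are mutually consistent (residuals ≈ 0); S is off by 16.3 km.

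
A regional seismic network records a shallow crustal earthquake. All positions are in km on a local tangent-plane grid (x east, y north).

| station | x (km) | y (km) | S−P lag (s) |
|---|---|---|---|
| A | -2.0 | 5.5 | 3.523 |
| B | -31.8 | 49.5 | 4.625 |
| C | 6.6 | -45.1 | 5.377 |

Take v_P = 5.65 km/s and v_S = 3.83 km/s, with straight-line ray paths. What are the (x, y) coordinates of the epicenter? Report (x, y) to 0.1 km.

x ≈ -42.7 km, y ≈ -4.4 km

Distance from S−P lag: d = Δt · v_P v_S / (v_P − v_S) = Δt · (5.65·3.83)/(5.65−3.83) ≈ 11.8898·Δt.
So d_A = 41.89, d_B = 54.99, d_C = 63.93 km.
Circle about each station: (x + 2.0)² + (y − 5.5)² = 41.89²; (x + 31.8)² + (y − 49.5)² = 54.99²; (x − 6.6)² + (y + 45.1)² = 63.93².
Subtracting the A equation from the B and C equations removes the quadratic terms:
-59.6 x + 88.0 y = 2158.11
17.2 x − 101.2 y = -288.95
Solving the 2×2 system: x ≈ -42.7, y ≈ -4.4 km.
Check against A (with the unrounded x, y): √((x + 2.0)²+(y − 5.5)²) = 41.90 ≈ 41.89 km. ✓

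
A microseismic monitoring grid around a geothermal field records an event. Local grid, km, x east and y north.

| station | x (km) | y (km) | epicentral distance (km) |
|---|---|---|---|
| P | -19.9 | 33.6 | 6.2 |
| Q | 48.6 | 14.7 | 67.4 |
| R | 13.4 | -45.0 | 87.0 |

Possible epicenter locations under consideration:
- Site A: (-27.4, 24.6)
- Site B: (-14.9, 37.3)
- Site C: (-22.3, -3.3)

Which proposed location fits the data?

For each candidate, compare |candidate − station| to the reported distance:
Site A: residuals P 5.5, Q 9.2, R 6.3 → max 9.2 km
Site B: residuals P 0.0, Q 0.0, R 0.0 → max 0.0 km
Site C: residuals P 30.8, Q 5.7, R 32.1 → max 32.1 km
Only Site B has all residuals ≈ 0.

Site B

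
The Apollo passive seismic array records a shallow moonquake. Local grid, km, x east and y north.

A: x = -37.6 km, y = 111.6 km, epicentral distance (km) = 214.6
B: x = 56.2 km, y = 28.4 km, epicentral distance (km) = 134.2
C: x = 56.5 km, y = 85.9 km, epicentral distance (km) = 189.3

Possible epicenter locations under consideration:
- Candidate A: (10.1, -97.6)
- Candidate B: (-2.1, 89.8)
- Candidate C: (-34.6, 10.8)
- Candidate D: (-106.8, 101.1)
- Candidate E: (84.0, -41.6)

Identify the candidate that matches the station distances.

Candidate A

For each candidate, compare |candidate − station| to the reported distance:
Candidate A: residuals A 0.0, B 0.0, C 0.0 → max 0.0 km
Candidate B: residuals A 172.9, B 49.5, C 130.6 → max 172.9 km
Candidate C: residuals A 113.8, B 41.7, C 71.2 → max 113.8 km
Candidate D: residuals A 144.6, B 44.3, C 25.3 → max 144.6 km
Candidate E: residuals A 19.0, B 58.9, C 58.9 → max 58.9 km
Only Candidate A has all residuals ≈ 0.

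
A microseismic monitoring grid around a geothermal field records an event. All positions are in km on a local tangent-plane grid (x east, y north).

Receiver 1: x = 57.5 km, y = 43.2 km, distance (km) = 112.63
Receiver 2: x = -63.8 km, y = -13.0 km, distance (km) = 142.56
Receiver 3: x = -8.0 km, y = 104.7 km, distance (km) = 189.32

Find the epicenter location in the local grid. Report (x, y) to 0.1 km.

Circle about each station: (x − 57.5)² + (y − 43.2)² = 112.63²; (x + 63.8)² + (y + 13.0)² = 142.56²; (x + 8.0)² + (y − 104.7)² = 189.32².
Subtracting the Receiver 1 equation from the Receiver 2 and Receiver 3 equations removes the quadratic terms:
-242.6 x − 112.4 y = -8570.89
-131.0 x + 123.0 y = -17302.95
Solving the 2×2 system: x ≈ 67.3, y ≈ -69.0 km.

(67.3, -69.0)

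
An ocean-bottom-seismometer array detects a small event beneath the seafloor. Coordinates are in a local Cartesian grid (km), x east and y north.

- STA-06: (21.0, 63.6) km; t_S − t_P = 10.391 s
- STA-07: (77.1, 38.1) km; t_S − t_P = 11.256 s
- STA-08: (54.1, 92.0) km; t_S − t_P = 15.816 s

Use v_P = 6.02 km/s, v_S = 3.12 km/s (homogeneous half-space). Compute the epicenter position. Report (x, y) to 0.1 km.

x ≈ 17.3 km, y ≈ -3.6 km

Distance from S−P lag: d = Δt · v_P v_S / (v_P − v_S) = Δt · (6.02·3.12)/(6.02−3.12) ≈ 6.4767·Δt.
So d_STA-06 = 67.30, d_STA-07 = 72.90, d_STA-08 = 102.44 km.
Circle about each station: (x − 21.0)² + (y − 63.6)² = 67.30²; (x − 77.1)² + (y − 38.1)² = 72.90²; (x − 54.1)² + (y − 92.0)² = 102.44².
Subtracting pairs of circle equations eliminates x²+y² and gives linear equations (the radical axes):
112.2 x − 51.0 y = 2124.94
66.2 x + 56.8 y = 940.19
Solving the 2×2 system: x ≈ 17.3, y ≈ -3.6 km.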